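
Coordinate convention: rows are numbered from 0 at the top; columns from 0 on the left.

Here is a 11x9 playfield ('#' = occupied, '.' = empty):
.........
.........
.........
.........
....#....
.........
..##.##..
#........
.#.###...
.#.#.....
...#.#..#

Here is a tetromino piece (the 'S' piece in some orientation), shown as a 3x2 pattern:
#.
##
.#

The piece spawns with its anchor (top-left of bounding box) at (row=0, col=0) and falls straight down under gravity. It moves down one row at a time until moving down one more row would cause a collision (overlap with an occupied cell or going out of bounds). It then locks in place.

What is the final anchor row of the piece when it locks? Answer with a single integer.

Answer: 5

Derivation:
Spawn at (row=0, col=0). Try each row:
  row 0: fits
  row 1: fits
  row 2: fits
  row 3: fits
  row 4: fits
  row 5: fits
  row 6: blocked -> lock at row 5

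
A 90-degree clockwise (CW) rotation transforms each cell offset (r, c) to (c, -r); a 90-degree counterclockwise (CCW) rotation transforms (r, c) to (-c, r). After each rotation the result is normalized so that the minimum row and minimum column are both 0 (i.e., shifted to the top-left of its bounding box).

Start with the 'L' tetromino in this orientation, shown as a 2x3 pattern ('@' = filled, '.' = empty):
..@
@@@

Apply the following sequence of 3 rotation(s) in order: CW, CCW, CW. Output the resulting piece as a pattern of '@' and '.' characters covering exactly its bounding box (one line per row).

Start:
..@
@@@
After rotation 1 (CW):
@.
@.
@@
After rotation 2 (CCW):
..@
@@@
After rotation 3 (CW):
@.
@.
@@

Answer: @.
@.
@@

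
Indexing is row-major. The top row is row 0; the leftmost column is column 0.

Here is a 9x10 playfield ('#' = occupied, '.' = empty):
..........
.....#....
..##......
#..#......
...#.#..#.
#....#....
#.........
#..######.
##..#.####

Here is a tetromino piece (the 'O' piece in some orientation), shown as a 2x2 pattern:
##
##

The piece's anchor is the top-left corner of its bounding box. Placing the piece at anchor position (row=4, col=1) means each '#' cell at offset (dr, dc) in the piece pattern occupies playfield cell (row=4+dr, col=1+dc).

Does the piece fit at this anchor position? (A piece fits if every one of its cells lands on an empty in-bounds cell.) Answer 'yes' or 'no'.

Check each piece cell at anchor (4, 1):
  offset (0,0) -> (4,1): empty -> OK
  offset (0,1) -> (4,2): empty -> OK
  offset (1,0) -> (5,1): empty -> OK
  offset (1,1) -> (5,2): empty -> OK
All cells valid: yes

Answer: yes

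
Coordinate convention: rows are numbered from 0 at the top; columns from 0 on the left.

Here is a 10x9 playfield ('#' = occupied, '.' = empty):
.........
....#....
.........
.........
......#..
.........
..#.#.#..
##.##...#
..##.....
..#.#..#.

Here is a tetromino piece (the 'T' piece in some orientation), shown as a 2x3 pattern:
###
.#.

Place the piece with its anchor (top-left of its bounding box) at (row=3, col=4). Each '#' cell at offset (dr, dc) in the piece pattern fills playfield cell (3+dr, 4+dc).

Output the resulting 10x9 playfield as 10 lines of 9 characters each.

Fill (3+0,4+0) = (3,4)
Fill (3+0,4+1) = (3,5)
Fill (3+0,4+2) = (3,6)
Fill (3+1,4+1) = (4,5)

Answer: .........
....#....
.........
....###..
.....##..
.........
..#.#.#..
##.##...#
..##.....
..#.#..#.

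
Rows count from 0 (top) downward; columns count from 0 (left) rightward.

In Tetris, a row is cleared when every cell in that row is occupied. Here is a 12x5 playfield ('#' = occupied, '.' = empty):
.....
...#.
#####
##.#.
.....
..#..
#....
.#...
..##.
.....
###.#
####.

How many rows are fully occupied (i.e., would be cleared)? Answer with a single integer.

Check each row:
  row 0: 5 empty cells -> not full
  row 1: 4 empty cells -> not full
  row 2: 0 empty cells -> FULL (clear)
  row 3: 2 empty cells -> not full
  row 4: 5 empty cells -> not full
  row 5: 4 empty cells -> not full
  row 6: 4 empty cells -> not full
  row 7: 4 empty cells -> not full
  row 8: 3 empty cells -> not full
  row 9: 5 empty cells -> not full
  row 10: 1 empty cell -> not full
  row 11: 1 empty cell -> not full
Total rows cleared: 1

Answer: 1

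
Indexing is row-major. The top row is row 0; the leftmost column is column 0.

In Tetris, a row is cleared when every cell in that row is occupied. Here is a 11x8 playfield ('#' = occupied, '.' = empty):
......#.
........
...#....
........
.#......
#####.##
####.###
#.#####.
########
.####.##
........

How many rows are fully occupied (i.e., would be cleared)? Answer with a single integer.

Check each row:
  row 0: 7 empty cells -> not full
  row 1: 8 empty cells -> not full
  row 2: 7 empty cells -> not full
  row 3: 8 empty cells -> not full
  row 4: 7 empty cells -> not full
  row 5: 1 empty cell -> not full
  row 6: 1 empty cell -> not full
  row 7: 2 empty cells -> not full
  row 8: 0 empty cells -> FULL (clear)
  row 9: 2 empty cells -> not full
  row 10: 8 empty cells -> not full
Total rows cleared: 1

Answer: 1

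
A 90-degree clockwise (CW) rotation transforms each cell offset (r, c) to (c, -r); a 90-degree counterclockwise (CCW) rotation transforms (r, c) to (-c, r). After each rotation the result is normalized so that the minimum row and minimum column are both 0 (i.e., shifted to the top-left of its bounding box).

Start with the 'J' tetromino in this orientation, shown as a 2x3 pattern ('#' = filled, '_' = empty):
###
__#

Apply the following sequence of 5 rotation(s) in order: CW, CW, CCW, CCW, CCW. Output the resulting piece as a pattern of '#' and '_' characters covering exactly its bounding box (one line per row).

Answer: ##
#_
#_

Derivation:
Start:
###
__#
After rotation 1 (CW):
_#
_#
##
After rotation 2 (CW):
#__
###
After rotation 3 (CCW):
_#
_#
##
After rotation 4 (CCW):
###
__#
After rotation 5 (CCW):
##
#_
#_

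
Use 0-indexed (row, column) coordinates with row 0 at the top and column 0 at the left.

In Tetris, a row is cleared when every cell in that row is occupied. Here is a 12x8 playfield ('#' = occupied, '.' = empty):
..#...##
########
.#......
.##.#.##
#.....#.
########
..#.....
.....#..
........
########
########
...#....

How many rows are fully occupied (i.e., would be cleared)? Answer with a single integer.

Answer: 4

Derivation:
Check each row:
  row 0: 5 empty cells -> not full
  row 1: 0 empty cells -> FULL (clear)
  row 2: 7 empty cells -> not full
  row 3: 3 empty cells -> not full
  row 4: 6 empty cells -> not full
  row 5: 0 empty cells -> FULL (clear)
  row 6: 7 empty cells -> not full
  row 7: 7 empty cells -> not full
  row 8: 8 empty cells -> not full
  row 9: 0 empty cells -> FULL (clear)
  row 10: 0 empty cells -> FULL (clear)
  row 11: 7 empty cells -> not full
Total rows cleared: 4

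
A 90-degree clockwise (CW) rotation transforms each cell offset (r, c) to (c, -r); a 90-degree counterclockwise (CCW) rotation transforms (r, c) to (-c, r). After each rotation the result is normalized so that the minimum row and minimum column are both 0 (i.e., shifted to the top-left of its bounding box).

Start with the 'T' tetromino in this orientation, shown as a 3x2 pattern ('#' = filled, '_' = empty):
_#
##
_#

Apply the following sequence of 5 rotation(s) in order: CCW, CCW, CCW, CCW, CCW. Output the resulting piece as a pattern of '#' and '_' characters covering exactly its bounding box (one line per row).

Answer: ###
_#_

Derivation:
Start:
_#
##
_#
After rotation 1 (CCW):
###
_#_
After rotation 2 (CCW):
#_
##
#_
After rotation 3 (CCW):
_#_
###
After rotation 4 (CCW):
_#
##
_#
After rotation 5 (CCW):
###
_#_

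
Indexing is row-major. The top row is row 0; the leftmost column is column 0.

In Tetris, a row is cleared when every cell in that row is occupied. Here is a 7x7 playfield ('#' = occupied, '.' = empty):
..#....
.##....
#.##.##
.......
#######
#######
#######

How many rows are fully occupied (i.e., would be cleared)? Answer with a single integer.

Check each row:
  row 0: 6 empty cells -> not full
  row 1: 5 empty cells -> not full
  row 2: 2 empty cells -> not full
  row 3: 7 empty cells -> not full
  row 4: 0 empty cells -> FULL (clear)
  row 5: 0 empty cells -> FULL (clear)
  row 6: 0 empty cells -> FULL (clear)
Total rows cleared: 3

Answer: 3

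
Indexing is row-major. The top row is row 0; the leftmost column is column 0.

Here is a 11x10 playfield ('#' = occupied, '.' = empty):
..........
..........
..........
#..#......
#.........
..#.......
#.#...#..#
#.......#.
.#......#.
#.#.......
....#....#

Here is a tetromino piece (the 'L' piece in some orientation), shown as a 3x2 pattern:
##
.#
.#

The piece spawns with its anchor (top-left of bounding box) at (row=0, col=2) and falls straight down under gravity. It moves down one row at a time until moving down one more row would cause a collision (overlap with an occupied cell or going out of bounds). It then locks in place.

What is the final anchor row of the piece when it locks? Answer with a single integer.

Spawn at (row=0, col=2). Try each row:
  row 0: fits
  row 1: blocked -> lock at row 0

Answer: 0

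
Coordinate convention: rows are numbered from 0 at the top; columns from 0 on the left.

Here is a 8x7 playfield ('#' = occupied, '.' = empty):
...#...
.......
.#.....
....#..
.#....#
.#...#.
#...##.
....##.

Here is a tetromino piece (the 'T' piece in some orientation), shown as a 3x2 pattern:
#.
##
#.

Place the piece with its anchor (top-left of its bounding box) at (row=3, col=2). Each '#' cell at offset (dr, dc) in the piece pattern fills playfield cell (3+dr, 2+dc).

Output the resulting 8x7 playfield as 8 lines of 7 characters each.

Fill (3+0,2+0) = (3,2)
Fill (3+1,2+0) = (4,2)
Fill (3+1,2+1) = (4,3)
Fill (3+2,2+0) = (5,2)

Answer: ...#...
.......
.#.....
..#.#..
.###..#
.##..#.
#...##.
....##.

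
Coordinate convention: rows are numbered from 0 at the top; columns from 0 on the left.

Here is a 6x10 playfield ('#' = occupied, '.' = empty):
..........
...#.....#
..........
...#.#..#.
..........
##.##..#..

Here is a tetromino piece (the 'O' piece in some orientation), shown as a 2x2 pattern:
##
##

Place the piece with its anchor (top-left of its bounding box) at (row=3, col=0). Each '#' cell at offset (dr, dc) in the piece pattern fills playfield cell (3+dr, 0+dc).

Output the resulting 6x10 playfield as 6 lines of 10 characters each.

Fill (3+0,0+0) = (3,0)
Fill (3+0,0+1) = (3,1)
Fill (3+1,0+0) = (4,0)
Fill (3+1,0+1) = (4,1)

Answer: ..........
...#.....#
..........
##.#.#..#.
##........
##.##..#..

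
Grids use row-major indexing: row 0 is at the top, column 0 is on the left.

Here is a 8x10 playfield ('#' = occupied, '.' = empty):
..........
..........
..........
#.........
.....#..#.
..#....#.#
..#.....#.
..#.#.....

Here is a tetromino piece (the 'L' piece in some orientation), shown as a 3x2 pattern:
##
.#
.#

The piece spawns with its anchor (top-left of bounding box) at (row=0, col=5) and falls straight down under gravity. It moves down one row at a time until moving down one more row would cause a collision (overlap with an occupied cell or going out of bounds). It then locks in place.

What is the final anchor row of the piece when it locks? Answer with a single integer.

Spawn at (row=0, col=5). Try each row:
  row 0: fits
  row 1: fits
  row 2: fits
  row 3: fits
  row 4: blocked -> lock at row 3

Answer: 3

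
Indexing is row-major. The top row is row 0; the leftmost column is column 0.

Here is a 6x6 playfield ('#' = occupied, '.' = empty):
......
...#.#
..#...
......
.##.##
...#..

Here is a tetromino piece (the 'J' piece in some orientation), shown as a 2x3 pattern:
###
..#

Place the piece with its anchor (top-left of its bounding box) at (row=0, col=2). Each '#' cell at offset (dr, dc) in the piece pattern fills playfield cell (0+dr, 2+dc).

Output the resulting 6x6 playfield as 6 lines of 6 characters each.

Answer: ..###.
...###
..#...
......
.##.##
...#..

Derivation:
Fill (0+0,2+0) = (0,2)
Fill (0+0,2+1) = (0,3)
Fill (0+0,2+2) = (0,4)
Fill (0+1,2+2) = (1,4)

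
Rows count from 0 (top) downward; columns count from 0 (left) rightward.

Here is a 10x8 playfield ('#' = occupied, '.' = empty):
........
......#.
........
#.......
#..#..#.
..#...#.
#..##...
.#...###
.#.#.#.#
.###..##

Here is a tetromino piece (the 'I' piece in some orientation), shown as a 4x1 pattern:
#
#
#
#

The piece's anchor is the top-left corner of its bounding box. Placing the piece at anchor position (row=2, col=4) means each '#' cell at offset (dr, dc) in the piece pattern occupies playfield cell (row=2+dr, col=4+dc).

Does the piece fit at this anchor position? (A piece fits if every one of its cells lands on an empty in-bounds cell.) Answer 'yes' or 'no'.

Check each piece cell at anchor (2, 4):
  offset (0,0) -> (2,4): empty -> OK
  offset (1,0) -> (3,4): empty -> OK
  offset (2,0) -> (4,4): empty -> OK
  offset (3,0) -> (5,4): empty -> OK
All cells valid: yes

Answer: yes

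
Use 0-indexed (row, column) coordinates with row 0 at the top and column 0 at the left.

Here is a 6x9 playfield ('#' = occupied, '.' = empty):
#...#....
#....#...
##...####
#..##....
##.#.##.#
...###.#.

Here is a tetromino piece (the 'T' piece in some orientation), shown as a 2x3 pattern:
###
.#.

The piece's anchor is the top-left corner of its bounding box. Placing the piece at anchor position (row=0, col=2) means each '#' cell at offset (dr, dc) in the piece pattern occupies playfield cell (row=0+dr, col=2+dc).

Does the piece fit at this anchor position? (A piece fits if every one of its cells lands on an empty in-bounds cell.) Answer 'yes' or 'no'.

Check each piece cell at anchor (0, 2):
  offset (0,0) -> (0,2): empty -> OK
  offset (0,1) -> (0,3): empty -> OK
  offset (0,2) -> (0,4): occupied ('#') -> FAIL
  offset (1,1) -> (1,3): empty -> OK
All cells valid: no

Answer: no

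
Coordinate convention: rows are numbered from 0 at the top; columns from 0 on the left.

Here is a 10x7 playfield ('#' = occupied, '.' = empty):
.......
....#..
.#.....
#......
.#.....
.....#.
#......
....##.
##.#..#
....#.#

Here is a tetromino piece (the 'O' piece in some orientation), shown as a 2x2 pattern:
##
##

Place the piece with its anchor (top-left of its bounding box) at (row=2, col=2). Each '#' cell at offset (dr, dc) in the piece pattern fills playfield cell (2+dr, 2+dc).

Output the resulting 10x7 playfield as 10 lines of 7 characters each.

Answer: .......
....#..
.###...
#.##...
.#.....
.....#.
#......
....##.
##.#..#
....#.#

Derivation:
Fill (2+0,2+0) = (2,2)
Fill (2+0,2+1) = (2,3)
Fill (2+1,2+0) = (3,2)
Fill (2+1,2+1) = (3,3)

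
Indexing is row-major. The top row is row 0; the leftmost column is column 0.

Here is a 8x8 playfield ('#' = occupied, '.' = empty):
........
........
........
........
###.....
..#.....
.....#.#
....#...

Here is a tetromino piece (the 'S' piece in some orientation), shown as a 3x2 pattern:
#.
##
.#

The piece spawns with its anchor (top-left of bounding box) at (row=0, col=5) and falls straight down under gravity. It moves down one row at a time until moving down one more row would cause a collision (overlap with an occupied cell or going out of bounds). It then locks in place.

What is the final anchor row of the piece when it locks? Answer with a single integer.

Answer: 4

Derivation:
Spawn at (row=0, col=5). Try each row:
  row 0: fits
  row 1: fits
  row 2: fits
  row 3: fits
  row 4: fits
  row 5: blocked -> lock at row 4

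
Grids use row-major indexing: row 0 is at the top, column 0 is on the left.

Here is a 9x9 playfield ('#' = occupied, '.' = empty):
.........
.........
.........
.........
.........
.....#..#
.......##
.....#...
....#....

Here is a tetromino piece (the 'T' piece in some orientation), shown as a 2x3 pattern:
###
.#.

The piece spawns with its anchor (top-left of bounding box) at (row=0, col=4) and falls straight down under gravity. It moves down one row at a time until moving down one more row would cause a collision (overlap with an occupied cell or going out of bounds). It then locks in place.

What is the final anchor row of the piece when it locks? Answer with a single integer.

Answer: 3

Derivation:
Spawn at (row=0, col=4). Try each row:
  row 0: fits
  row 1: fits
  row 2: fits
  row 3: fits
  row 4: blocked -> lock at row 3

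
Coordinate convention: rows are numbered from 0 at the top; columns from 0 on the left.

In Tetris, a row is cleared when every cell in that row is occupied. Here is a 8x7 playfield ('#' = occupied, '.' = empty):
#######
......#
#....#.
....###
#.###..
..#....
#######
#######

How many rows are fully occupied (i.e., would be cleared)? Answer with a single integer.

Check each row:
  row 0: 0 empty cells -> FULL (clear)
  row 1: 6 empty cells -> not full
  row 2: 5 empty cells -> not full
  row 3: 4 empty cells -> not full
  row 4: 3 empty cells -> not full
  row 5: 6 empty cells -> not full
  row 6: 0 empty cells -> FULL (clear)
  row 7: 0 empty cells -> FULL (clear)
Total rows cleared: 3

Answer: 3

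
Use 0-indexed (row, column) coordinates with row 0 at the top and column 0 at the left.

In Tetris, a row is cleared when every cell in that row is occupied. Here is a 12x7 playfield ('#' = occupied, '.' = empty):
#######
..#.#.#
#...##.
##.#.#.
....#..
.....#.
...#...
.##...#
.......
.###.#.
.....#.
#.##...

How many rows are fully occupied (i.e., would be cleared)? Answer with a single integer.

Answer: 1

Derivation:
Check each row:
  row 0: 0 empty cells -> FULL (clear)
  row 1: 4 empty cells -> not full
  row 2: 4 empty cells -> not full
  row 3: 3 empty cells -> not full
  row 4: 6 empty cells -> not full
  row 5: 6 empty cells -> not full
  row 6: 6 empty cells -> not full
  row 7: 4 empty cells -> not full
  row 8: 7 empty cells -> not full
  row 9: 3 empty cells -> not full
  row 10: 6 empty cells -> not full
  row 11: 4 empty cells -> not full
Total rows cleared: 1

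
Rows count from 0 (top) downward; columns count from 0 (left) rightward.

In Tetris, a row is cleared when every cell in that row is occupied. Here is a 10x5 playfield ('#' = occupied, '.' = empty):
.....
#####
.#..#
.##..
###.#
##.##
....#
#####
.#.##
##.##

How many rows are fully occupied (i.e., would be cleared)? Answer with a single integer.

Check each row:
  row 0: 5 empty cells -> not full
  row 1: 0 empty cells -> FULL (clear)
  row 2: 3 empty cells -> not full
  row 3: 3 empty cells -> not full
  row 4: 1 empty cell -> not full
  row 5: 1 empty cell -> not full
  row 6: 4 empty cells -> not full
  row 7: 0 empty cells -> FULL (clear)
  row 8: 2 empty cells -> not full
  row 9: 1 empty cell -> not full
Total rows cleared: 2

Answer: 2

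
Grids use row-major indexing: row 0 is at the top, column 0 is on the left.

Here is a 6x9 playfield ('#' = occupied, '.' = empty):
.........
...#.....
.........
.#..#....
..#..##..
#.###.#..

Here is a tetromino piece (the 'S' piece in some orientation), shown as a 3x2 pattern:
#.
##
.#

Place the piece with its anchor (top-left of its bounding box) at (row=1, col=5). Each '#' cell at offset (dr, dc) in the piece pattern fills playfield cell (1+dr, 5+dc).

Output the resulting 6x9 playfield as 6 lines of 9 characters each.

Answer: .........
...#.#...
.....##..
.#..#.#..
..#..##..
#.###.#..

Derivation:
Fill (1+0,5+0) = (1,5)
Fill (1+1,5+0) = (2,5)
Fill (1+1,5+1) = (2,6)
Fill (1+2,5+1) = (3,6)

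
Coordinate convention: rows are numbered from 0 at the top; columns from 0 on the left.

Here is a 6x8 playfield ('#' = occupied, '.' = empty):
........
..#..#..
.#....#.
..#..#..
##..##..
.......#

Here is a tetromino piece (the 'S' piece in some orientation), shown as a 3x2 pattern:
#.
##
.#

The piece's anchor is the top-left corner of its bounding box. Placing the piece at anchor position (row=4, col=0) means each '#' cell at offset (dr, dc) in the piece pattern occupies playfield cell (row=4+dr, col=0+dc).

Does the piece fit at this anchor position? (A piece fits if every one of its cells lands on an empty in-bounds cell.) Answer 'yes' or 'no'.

Check each piece cell at anchor (4, 0):
  offset (0,0) -> (4,0): occupied ('#') -> FAIL
  offset (1,0) -> (5,0): empty -> OK
  offset (1,1) -> (5,1): empty -> OK
  offset (2,1) -> (6,1): out of bounds -> FAIL
All cells valid: no

Answer: no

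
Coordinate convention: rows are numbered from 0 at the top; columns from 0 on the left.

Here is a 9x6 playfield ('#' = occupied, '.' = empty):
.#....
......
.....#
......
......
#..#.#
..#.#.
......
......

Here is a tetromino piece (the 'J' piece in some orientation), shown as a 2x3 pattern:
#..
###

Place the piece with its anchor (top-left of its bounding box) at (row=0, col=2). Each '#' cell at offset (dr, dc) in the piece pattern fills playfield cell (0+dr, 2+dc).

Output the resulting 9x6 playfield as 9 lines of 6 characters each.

Fill (0+0,2+0) = (0,2)
Fill (0+1,2+0) = (1,2)
Fill (0+1,2+1) = (1,3)
Fill (0+1,2+2) = (1,4)

Answer: .##...
..###.
.....#
......
......
#..#.#
..#.#.
......
......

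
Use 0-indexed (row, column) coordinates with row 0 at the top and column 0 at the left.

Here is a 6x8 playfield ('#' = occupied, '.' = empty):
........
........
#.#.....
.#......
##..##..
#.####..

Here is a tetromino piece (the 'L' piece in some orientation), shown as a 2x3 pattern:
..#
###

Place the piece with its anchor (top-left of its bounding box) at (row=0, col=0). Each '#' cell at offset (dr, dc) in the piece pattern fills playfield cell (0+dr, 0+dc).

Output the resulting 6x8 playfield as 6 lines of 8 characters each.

Fill (0+0,0+2) = (0,2)
Fill (0+1,0+0) = (1,0)
Fill (0+1,0+1) = (1,1)
Fill (0+1,0+2) = (1,2)

Answer: ..#.....
###.....
#.#.....
.#......
##..##..
#.####..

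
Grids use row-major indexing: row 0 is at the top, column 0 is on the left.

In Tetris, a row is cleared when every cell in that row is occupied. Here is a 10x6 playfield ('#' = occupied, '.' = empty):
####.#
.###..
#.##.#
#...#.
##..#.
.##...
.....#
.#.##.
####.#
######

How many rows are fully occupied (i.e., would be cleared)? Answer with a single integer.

Check each row:
  row 0: 1 empty cell -> not full
  row 1: 3 empty cells -> not full
  row 2: 2 empty cells -> not full
  row 3: 4 empty cells -> not full
  row 4: 3 empty cells -> not full
  row 5: 4 empty cells -> not full
  row 6: 5 empty cells -> not full
  row 7: 3 empty cells -> not full
  row 8: 1 empty cell -> not full
  row 9: 0 empty cells -> FULL (clear)
Total rows cleared: 1

Answer: 1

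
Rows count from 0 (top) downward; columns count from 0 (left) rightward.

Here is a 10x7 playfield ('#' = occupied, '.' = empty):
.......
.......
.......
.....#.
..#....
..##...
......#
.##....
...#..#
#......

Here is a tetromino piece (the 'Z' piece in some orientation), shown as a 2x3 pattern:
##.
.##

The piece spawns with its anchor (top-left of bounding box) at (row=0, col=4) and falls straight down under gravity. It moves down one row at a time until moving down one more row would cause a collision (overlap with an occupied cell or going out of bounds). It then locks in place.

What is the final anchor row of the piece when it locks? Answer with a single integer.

Answer: 1

Derivation:
Spawn at (row=0, col=4). Try each row:
  row 0: fits
  row 1: fits
  row 2: blocked -> lock at row 1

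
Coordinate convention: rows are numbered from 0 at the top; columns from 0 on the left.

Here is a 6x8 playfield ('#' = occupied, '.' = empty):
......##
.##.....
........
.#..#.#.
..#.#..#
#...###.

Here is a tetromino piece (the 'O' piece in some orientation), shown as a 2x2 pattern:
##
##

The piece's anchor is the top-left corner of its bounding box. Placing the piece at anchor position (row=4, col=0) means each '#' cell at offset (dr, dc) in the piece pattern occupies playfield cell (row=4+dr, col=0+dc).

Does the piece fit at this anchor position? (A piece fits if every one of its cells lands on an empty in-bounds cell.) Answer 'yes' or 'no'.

Answer: no

Derivation:
Check each piece cell at anchor (4, 0):
  offset (0,0) -> (4,0): empty -> OK
  offset (0,1) -> (4,1): empty -> OK
  offset (1,0) -> (5,0): occupied ('#') -> FAIL
  offset (1,1) -> (5,1): empty -> OK
All cells valid: no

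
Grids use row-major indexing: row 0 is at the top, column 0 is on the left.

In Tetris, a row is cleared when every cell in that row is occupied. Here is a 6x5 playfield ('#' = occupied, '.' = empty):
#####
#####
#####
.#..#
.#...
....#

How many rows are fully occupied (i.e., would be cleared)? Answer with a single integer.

Answer: 3

Derivation:
Check each row:
  row 0: 0 empty cells -> FULL (clear)
  row 1: 0 empty cells -> FULL (clear)
  row 2: 0 empty cells -> FULL (clear)
  row 3: 3 empty cells -> not full
  row 4: 4 empty cells -> not full
  row 5: 4 empty cells -> not full
Total rows cleared: 3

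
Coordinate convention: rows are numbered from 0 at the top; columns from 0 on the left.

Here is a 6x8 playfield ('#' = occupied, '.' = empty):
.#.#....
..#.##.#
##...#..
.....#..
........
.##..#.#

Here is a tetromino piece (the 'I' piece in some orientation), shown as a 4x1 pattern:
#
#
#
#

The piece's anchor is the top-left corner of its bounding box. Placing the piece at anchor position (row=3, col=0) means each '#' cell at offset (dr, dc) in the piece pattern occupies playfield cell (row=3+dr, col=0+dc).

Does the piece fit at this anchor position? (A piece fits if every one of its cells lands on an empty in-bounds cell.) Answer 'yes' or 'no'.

Answer: no

Derivation:
Check each piece cell at anchor (3, 0):
  offset (0,0) -> (3,0): empty -> OK
  offset (1,0) -> (4,0): empty -> OK
  offset (2,0) -> (5,0): empty -> OK
  offset (3,0) -> (6,0): out of bounds -> FAIL
All cells valid: no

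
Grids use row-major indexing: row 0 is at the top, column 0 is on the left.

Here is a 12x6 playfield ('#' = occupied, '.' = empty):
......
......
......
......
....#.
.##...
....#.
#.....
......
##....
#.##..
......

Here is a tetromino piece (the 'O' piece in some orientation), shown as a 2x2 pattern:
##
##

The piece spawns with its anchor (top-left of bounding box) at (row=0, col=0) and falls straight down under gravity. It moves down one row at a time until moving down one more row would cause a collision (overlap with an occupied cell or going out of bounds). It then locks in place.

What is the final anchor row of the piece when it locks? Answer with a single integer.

Spawn at (row=0, col=0). Try each row:
  row 0: fits
  row 1: fits
  row 2: fits
  row 3: fits
  row 4: blocked -> lock at row 3

Answer: 3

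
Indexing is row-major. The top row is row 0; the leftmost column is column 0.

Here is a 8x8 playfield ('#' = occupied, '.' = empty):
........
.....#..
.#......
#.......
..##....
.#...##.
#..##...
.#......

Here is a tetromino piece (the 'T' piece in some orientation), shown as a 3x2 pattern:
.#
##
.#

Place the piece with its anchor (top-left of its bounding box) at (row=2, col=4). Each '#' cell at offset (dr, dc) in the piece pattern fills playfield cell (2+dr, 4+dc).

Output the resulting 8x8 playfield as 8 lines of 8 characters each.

Fill (2+0,4+1) = (2,5)
Fill (2+1,4+0) = (3,4)
Fill (2+1,4+1) = (3,5)
Fill (2+2,4+1) = (4,5)

Answer: ........
.....#..
.#...#..
#...##..
..##.#..
.#...##.
#..##...
.#......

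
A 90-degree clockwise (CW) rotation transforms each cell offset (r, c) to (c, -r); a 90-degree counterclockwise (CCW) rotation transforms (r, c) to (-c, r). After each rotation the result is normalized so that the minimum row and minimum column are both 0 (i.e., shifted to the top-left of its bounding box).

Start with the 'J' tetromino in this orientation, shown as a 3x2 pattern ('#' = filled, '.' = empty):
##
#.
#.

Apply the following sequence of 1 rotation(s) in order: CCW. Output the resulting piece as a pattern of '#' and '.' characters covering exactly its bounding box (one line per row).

Answer: #..
###

Derivation:
Start:
##
#.
#.
After rotation 1 (CCW):
#..
###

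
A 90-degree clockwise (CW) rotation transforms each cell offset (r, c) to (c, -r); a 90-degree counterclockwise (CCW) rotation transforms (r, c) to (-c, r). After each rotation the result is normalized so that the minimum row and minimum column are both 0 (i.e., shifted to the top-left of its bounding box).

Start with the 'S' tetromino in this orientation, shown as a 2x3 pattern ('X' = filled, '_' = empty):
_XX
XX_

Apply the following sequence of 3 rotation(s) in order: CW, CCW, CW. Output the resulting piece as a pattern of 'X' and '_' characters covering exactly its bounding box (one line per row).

Answer: X_
XX
_X

Derivation:
Start:
_XX
XX_
After rotation 1 (CW):
X_
XX
_X
After rotation 2 (CCW):
_XX
XX_
After rotation 3 (CW):
X_
XX
_X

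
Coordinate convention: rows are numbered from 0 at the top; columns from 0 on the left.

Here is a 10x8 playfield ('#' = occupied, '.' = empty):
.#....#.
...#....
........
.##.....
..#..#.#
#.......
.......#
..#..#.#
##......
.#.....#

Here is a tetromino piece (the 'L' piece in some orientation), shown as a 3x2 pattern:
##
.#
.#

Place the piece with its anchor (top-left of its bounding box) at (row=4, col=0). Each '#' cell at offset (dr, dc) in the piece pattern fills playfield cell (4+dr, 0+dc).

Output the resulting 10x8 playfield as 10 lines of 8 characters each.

Answer: .#....#.
...#....
........
.##.....
###..#.#
##......
.#.....#
..#..#.#
##......
.#.....#

Derivation:
Fill (4+0,0+0) = (4,0)
Fill (4+0,0+1) = (4,1)
Fill (4+1,0+1) = (5,1)
Fill (4+2,0+1) = (6,1)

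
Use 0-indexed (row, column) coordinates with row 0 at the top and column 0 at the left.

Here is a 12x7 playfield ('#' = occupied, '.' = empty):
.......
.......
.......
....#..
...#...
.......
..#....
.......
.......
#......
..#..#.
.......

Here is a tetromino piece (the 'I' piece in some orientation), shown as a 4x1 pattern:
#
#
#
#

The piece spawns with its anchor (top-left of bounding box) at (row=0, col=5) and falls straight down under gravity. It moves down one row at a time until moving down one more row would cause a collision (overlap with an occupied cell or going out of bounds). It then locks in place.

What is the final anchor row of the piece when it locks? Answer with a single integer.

Answer: 6

Derivation:
Spawn at (row=0, col=5). Try each row:
  row 0: fits
  row 1: fits
  row 2: fits
  row 3: fits
  row 4: fits
  row 5: fits
  row 6: fits
  row 7: blocked -> lock at row 6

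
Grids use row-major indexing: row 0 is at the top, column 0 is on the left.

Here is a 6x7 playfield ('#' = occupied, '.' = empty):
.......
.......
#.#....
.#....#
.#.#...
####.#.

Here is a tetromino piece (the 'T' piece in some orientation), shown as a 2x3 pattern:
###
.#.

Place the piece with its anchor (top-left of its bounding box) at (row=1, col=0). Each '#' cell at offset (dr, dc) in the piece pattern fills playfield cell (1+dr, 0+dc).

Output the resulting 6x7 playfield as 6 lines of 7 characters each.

Fill (1+0,0+0) = (1,0)
Fill (1+0,0+1) = (1,1)
Fill (1+0,0+2) = (1,2)
Fill (1+1,0+1) = (2,1)

Answer: .......
###....
###....
.#....#
.#.#...
####.#.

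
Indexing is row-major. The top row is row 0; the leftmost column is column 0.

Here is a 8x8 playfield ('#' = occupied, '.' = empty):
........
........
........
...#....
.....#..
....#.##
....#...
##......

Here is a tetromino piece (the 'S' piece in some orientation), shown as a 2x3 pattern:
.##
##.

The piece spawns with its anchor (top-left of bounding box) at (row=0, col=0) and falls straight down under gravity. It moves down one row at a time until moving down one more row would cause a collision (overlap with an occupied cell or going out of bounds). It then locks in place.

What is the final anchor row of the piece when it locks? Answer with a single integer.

Spawn at (row=0, col=0). Try each row:
  row 0: fits
  row 1: fits
  row 2: fits
  row 3: fits
  row 4: fits
  row 5: fits
  row 6: blocked -> lock at row 5

Answer: 5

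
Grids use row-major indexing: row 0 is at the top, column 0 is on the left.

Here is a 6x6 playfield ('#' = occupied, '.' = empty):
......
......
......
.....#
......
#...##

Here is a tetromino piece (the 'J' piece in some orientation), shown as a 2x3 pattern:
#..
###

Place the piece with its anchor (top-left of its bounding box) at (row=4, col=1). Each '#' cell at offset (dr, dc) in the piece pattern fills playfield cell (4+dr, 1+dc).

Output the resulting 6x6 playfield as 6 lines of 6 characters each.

Answer: ......
......
......
.....#
.#....
######

Derivation:
Fill (4+0,1+0) = (4,1)
Fill (4+1,1+0) = (5,1)
Fill (4+1,1+1) = (5,2)
Fill (4+1,1+2) = (5,3)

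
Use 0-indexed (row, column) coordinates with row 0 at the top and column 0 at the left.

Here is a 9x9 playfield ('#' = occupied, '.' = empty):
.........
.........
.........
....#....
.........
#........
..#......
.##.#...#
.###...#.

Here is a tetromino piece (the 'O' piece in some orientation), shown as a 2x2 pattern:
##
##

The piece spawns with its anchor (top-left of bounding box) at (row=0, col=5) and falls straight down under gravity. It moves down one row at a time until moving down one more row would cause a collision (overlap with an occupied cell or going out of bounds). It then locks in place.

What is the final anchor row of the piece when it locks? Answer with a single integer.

Spawn at (row=0, col=5). Try each row:
  row 0: fits
  row 1: fits
  row 2: fits
  row 3: fits
  row 4: fits
  row 5: fits
  row 6: fits
  row 7: fits
  row 8: blocked -> lock at row 7

Answer: 7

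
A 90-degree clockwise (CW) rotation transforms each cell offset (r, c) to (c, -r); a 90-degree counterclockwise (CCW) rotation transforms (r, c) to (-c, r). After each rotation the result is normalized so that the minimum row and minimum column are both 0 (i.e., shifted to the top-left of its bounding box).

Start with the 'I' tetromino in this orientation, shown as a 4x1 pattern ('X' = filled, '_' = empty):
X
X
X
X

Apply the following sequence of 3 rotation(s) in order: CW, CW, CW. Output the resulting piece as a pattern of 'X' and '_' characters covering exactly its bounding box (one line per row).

Answer: XXXX

Derivation:
Start:
X
X
X
X
After rotation 1 (CW):
XXXX
After rotation 2 (CW):
X
X
X
X
After rotation 3 (CW):
XXXX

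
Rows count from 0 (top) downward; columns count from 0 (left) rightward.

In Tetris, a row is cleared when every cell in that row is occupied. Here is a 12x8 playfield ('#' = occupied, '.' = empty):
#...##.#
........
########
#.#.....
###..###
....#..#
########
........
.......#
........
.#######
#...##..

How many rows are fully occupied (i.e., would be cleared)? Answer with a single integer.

Check each row:
  row 0: 4 empty cells -> not full
  row 1: 8 empty cells -> not full
  row 2: 0 empty cells -> FULL (clear)
  row 3: 6 empty cells -> not full
  row 4: 2 empty cells -> not full
  row 5: 6 empty cells -> not full
  row 6: 0 empty cells -> FULL (clear)
  row 7: 8 empty cells -> not full
  row 8: 7 empty cells -> not full
  row 9: 8 empty cells -> not full
  row 10: 1 empty cell -> not full
  row 11: 5 empty cells -> not full
Total rows cleared: 2

Answer: 2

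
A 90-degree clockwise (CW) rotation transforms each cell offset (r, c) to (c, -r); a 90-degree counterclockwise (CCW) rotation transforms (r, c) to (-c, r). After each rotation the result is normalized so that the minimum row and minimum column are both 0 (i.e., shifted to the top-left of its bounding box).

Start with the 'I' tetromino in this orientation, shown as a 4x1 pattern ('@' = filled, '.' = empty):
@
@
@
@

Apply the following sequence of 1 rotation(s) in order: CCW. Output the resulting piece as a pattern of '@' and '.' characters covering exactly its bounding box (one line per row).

Start:
@
@
@
@
After rotation 1 (CCW):
@@@@

Answer: @@@@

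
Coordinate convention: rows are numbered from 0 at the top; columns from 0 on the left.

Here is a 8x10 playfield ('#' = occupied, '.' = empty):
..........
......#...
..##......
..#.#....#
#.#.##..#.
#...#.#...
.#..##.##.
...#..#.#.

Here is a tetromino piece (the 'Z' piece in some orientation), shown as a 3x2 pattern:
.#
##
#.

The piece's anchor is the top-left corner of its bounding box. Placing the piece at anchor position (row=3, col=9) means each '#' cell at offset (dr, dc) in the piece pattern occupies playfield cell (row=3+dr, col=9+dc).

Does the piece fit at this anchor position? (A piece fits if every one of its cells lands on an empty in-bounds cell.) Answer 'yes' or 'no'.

Check each piece cell at anchor (3, 9):
  offset (0,1) -> (3,10): out of bounds -> FAIL
  offset (1,0) -> (4,9): empty -> OK
  offset (1,1) -> (4,10): out of bounds -> FAIL
  offset (2,0) -> (5,9): empty -> OK
All cells valid: no

Answer: no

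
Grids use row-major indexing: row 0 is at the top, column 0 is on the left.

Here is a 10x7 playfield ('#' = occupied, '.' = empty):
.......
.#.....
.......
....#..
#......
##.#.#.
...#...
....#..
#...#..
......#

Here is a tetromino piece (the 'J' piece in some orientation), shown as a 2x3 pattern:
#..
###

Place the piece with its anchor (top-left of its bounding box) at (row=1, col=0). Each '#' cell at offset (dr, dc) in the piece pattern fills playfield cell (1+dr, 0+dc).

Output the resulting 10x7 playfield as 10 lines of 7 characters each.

Answer: .......
##.....
###....
....#..
#......
##.#.#.
...#...
....#..
#...#..
......#

Derivation:
Fill (1+0,0+0) = (1,0)
Fill (1+1,0+0) = (2,0)
Fill (1+1,0+1) = (2,1)
Fill (1+1,0+2) = (2,2)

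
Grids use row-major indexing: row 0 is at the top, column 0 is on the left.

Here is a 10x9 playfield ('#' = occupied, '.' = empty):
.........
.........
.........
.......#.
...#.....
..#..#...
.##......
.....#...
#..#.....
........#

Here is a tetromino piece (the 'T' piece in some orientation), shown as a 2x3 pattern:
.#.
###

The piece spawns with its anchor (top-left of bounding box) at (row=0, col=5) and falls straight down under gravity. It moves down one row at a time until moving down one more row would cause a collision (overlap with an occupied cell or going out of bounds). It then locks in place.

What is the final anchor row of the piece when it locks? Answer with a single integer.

Answer: 1

Derivation:
Spawn at (row=0, col=5). Try each row:
  row 0: fits
  row 1: fits
  row 2: blocked -> lock at row 1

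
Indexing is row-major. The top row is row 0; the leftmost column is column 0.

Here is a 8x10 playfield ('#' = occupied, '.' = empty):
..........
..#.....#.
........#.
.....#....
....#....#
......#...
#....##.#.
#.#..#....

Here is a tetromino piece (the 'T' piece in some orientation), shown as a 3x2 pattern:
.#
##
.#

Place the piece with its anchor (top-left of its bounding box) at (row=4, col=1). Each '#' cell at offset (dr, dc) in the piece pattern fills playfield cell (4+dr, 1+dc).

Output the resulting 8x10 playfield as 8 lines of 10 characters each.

Answer: ..........
..#.....#.
........#.
.....#....
..#.#....#
.##...#...
#.#..##.#.
#.#..#....

Derivation:
Fill (4+0,1+1) = (4,2)
Fill (4+1,1+0) = (5,1)
Fill (4+1,1+1) = (5,2)
Fill (4+2,1+1) = (6,2)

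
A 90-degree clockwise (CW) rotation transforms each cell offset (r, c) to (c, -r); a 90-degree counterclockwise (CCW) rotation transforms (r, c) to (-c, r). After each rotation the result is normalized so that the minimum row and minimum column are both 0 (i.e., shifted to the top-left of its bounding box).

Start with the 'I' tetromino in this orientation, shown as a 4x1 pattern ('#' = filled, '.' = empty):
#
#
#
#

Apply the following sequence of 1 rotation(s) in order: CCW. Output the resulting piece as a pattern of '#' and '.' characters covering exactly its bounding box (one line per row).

Answer: ####

Derivation:
Start:
#
#
#
#
After rotation 1 (CCW):
####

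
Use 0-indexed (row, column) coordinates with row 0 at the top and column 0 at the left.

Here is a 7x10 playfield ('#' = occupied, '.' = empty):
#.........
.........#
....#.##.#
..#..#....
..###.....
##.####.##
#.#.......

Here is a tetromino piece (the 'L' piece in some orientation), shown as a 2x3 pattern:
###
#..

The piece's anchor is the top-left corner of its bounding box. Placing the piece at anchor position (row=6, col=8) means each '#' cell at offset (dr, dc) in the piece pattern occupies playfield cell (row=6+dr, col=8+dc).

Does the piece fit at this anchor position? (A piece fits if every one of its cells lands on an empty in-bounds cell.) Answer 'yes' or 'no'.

Check each piece cell at anchor (6, 8):
  offset (0,0) -> (6,8): empty -> OK
  offset (0,1) -> (6,9): empty -> OK
  offset (0,2) -> (6,10): out of bounds -> FAIL
  offset (1,0) -> (7,8): out of bounds -> FAIL
All cells valid: no

Answer: no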